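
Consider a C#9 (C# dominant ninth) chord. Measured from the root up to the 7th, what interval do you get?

m7

C#9: C#–E#–G#–B–D#.
That puts C# below B.
7 letter names make it a seventh; at 10 semitones (a half step narrower than major) the quality is minor.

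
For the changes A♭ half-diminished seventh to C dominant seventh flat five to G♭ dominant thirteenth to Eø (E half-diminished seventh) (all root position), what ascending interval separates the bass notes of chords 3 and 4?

The roots are G♭ and E.
G♭ up to E is 10 semitones, a half step wider than a major sixth, so the interval is augmented.

augmented sixth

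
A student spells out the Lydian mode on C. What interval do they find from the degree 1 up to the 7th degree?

C lydian: C D E F# G A B.
The degree 1 is C and the 7th degree is B.
From C to B is 11 semitones, exactly the major seventh.

major 7th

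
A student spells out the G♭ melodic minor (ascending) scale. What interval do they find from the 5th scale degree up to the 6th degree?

The scale runs G♭ A♭ B𝄫 C♭ D♭ E♭ F.
The 5th scale degree is D♭ and the 6th scale degree is E♭.
Counting 2 letters and 2 half steps from D♭ gives a major second.

M2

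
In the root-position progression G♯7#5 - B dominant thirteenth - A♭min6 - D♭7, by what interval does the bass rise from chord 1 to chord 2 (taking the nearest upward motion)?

minor third

The roots are G♯ and B.
3 letter names make it a third; at 3 semitones (a half step narrower than major) the quality is minor.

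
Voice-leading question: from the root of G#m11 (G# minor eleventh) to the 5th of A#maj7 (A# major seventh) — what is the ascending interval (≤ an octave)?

G#m11 (G# minor eleventh) has G# as its root, and A#maj7 (A# major seventh) has E# as its 5th.
Counting 6 letters and 9 half steps from G# gives a major sixth.

major sixth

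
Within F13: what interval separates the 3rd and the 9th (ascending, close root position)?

m7

F13 (F dominant thirteenth) is spelled F, A, C, E♭, G, D.
So we need the interval from A up to G.
7 letter names make it a seventh; at 10 semitones (a half step narrower than major) the quality is minor.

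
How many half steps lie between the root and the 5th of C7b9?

7

Spelling the chord: C, E, G, B♭, D♭.
C to G is a perfect fifth: 7 semitones.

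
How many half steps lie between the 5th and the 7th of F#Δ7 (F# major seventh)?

Spelling the chord: F#–A#–C#–E#.
C# to E# is a major third: 4 semitones.

4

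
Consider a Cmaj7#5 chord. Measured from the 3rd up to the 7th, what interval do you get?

The chord tones of C+maj7 are C–E–G♯–B.
The 3rd is E and the 7th is B.
Counting 5 letters and 7 half steps from E gives a perfect fifth.

perfect fifth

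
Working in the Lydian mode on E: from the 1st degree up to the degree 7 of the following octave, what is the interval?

Spelling the Lydian mode on E: E F# G# A# B C# D#.
The 1st degree is E and the degree 7 (up an octave) is D#.
From E to D# is 23 semitones, exactly the major fourteenth.

M14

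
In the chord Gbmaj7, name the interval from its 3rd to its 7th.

perfect fifth

GbM7 is spelled Gb–Bb–Db–F.
3rd = Bb; 7th = F.
From Bb to F is 7 semitones, exactly the perfect fifth.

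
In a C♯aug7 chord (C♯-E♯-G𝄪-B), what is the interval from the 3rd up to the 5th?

major 3rd

3rd = E♯; 5th = G𝄪.
From E♯ to G𝄪 is 4 semitones, exactly the major third.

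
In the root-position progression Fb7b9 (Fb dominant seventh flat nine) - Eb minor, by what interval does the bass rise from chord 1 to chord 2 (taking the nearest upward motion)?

The roots are Fb and Eb.
From Fb to Eb is 11 semitones, exactly the major seventh.

major seventh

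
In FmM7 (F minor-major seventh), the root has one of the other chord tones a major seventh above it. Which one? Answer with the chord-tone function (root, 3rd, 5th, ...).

7th

The chord tones of F minor-major seventh are F–A♭–C–E.
The root is F. A major seventh above F is E.
E is the chord's 7th.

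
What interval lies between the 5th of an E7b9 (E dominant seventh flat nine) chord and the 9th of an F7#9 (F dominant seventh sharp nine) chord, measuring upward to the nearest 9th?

E7b9 (E dominant seventh flat nine) has B as its 5th, and F7#9 (F dominant seventh sharp nine) has G♯ as its 9th.
Counting 6 letters and 9 half steps from B gives a major sixth.

major 6th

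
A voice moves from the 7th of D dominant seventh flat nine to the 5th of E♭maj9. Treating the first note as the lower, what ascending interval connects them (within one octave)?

D dominant seventh flat nine has C as its 7th, and E♭maj9 has B♭ as its 5th.
From C to B♭: 10 semitones over a seventh = minor.

minor seventh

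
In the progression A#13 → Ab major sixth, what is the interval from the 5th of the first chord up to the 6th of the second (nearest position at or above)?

A#13 has E# as its 5th, and Ab major sixth has F as its 6th.
E# up to F is 0 semitones, a whole step narrower than a major second, so the interval is diminished.

d2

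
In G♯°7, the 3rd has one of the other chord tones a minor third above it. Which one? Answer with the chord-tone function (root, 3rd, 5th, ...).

Spelling the chord: G♯ B D F.
The 3rd is B. A minor third above B is D.
D is the chord's 5th.

5th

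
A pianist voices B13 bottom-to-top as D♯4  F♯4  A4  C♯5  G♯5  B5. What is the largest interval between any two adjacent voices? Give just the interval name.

Adjacent intervals: D♯4→F♯4 = minor third; F♯4→A4 = minor third; A4→C♯5 = major third; C♯5→G♯5 = perfect fifth; G♯5→B5 = minor third.
The largest is C♯5 to G♯5, a perfect fifth (7 semitones).

perfect 5th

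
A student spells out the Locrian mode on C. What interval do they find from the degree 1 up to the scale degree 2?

minor second

C locrian: C Db Eb F Gb Ab Bb.
The degree 1 is C and the degree 2 is Db.
2 letter names make it a second; at 1 semitone (a half step narrower than major) the quality is minor.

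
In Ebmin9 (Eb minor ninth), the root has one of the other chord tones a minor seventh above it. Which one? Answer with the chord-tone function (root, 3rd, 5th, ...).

7th

Eb minor ninth is spelled Eb-Gb-Bb-Db-F.
The root is Eb. A minor seventh above Eb is Db.
Db is the chord's 7th.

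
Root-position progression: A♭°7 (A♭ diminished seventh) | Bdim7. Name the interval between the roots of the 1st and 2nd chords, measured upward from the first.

The roots are A♭ and B.
A♭ up to B is 3 semitones, a half step wider than a major second, so the interval is augmented.

A2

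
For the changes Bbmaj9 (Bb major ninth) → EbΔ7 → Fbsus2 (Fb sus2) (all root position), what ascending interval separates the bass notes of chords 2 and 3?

The roots are Eb and Fb.
Eb up to Fb is 1 semitone, a half step narrower than a major second, so the interval is minor.

minor second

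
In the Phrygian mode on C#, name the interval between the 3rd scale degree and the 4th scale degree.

major second

Spelling the Phrygian mode on C#: C# D E F# G# A B.
So we need the interval from E up to F#.
Counting 2 letters and 2 half steps from E gives a major second.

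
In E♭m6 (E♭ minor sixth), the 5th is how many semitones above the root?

7

The chord tones of E♭min6 are E♭ G♭ B♭ C.
E♭ to B♭ is a perfect fifth: 7 semitones.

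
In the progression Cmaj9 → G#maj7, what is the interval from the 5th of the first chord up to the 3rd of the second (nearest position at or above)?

Cmaj9 has G as its 5th, and G#maj7 has B# as its 3rd.
From G to B#: 5 semitones over a third = augmented.

augmented third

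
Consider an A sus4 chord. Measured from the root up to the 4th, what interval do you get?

P4

Spelling the chord: A D E.
Root = A; 4th = D.
A up to D spans 4 letter names and 5 semitones — a perfect fourth.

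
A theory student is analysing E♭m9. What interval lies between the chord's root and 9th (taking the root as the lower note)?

Spelling the chord: E♭–G♭–B♭–D♭–F.
The root is E♭ and the 9th is F.
E♭ up to F spans 9 letter names and 14 semitones — a major ninth.

major ninth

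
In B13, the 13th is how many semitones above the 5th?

14

B dominant thirteenth is spelled B-D♯-F♯-A-C♯-G♯.
F♯ to G♯ is a major ninth: 14 semitones.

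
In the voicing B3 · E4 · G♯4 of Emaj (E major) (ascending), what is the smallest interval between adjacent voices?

Adjacent intervals: B3→E4 = perfect fourth; E4→G♯4 = major third.
The smallest is E4 to G♯4, a major third (4 semitones).

major 3rd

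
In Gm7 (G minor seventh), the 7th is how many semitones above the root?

G-7 (G minor seventh) is spelled G, Bb, D, F.
G to F is a minor seventh: 10 semitones.

10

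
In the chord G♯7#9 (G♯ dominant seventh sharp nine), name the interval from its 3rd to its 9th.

Spelling the chord: G♯-B♯-D♯-F♯-A𝄪.
3rd = B♯; 9th = A𝄪.
From B♯ to A𝄪 is 11 semitones, exactly the major seventh.

major seventh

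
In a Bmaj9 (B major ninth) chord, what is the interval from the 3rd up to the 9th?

m7

Bmaj9 (B major ninth) is spelled B, D#, F#, A#, C#.
3rd = D#; 9th = C#.
7 letter names make it a seventh; at 10 semitones (a half step narrower than major) the quality is minor.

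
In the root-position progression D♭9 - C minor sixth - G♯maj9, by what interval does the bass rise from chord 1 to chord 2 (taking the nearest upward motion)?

The roots are D♭ and C.
From D♭ to C is 11 semitones, exactly the major seventh.

M7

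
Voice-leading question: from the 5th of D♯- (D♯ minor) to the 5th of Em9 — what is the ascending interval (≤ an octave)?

The 5th of D♯- (D♯ minor) is A♯; the 5th of Em9 is B.
From A♯ to B: 1 semitone over a second = minor.

minor second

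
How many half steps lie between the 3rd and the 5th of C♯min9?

Spelling the chord: C♯ E G♯ B D♯.
E to G♯ is a major third: 4 semitones.

4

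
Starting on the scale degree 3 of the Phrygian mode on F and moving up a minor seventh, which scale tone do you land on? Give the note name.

The scale is F Gb Ab Bb C Db Eb.
The scale degree 3 is Ab; a minor seventh above that is Gb — scale degree 2.

Gb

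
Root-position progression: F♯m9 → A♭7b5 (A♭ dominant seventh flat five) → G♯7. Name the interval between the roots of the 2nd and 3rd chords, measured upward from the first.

augmented seventh

The roots are A♭ and G♯.
7 letter names make it a seventh; at 12 semitones (a half step wider than major) the quality is augmented.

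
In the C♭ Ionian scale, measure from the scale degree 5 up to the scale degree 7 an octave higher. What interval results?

major tenth

C♭ major: C♭ D♭ E♭ F♭ G♭ A♭ B♭.
So we need the interval from G♭ up to B♭.
From G♭ to B♭ is 16 semitones, exactly the major tenth.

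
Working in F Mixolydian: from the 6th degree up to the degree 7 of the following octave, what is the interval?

minor ninth

The scale runs F G A Bb C D Eb.
So we need the interval from D up to Eb.
From D to Eb: 13 semitones over a ninth = minor.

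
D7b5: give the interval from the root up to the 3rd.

M3

D7b5 (D dominant seventh flat five) is spelled D-F#-Ab-C.
That puts D below F#.
From D to F# is 4 semitones, exactly the major third.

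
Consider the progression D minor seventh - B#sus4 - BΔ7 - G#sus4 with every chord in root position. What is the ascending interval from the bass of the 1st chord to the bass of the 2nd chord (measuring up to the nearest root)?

augmented 6th

The roots are D and B#.
D up to B# is 10 semitones, a half step wider than a major sixth, so the interval is augmented.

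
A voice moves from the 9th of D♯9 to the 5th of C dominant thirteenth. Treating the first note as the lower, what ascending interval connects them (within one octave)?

The 9th of D♯9 is E♯; the 5th of C dominant thirteenth is G.
3 letter names make it a third; at 2 semitones (a whole step narrower than major) the quality is diminished.

diminished third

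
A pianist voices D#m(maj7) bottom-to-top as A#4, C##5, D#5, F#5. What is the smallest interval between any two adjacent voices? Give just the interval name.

Adjacent intervals: A#4→C##5 = major third; C##5→D#5 = minor second; D#5→F#5 = minor third.
The smallest is C##5 to D#5, a minor second (1 semitone).

minor 2nd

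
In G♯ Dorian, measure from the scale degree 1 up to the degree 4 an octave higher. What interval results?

perfect eleventh

Spelling G♯ Dorian: G♯ A♯ B C♯ D♯ E♯ F♯.
Scale degree 1 = G♯; 4th degree (up an octave) = C♯.
Counting 11 letters and 17 half steps from G♯ gives a perfect eleventh.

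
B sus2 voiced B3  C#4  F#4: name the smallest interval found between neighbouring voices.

major 2nd

Adjacent intervals: B3→C#4 = major second; C#4→F#4 = perfect fourth.
The smallest is B3 to C#4, a major second (2 semitones).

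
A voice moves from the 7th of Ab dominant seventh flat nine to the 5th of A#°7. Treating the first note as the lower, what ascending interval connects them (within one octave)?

augmented sixth

Ab dominant seventh flat nine has Gb as its 7th, and A#°7 has E as its 5th.
From Gb to E: 10 semitones over a sixth = augmented.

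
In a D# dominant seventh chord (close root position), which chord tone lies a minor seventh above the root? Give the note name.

D#7 (D# dominant seventh): D#-F##-A#-C#.
The root is D#. A minor seventh above D# is C#.
C# is the chord's 7th.

C#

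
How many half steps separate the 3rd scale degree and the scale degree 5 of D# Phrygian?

The scale is D# E F# G# A# B C#.
F# up to A# is a major third — 4 semitones.

4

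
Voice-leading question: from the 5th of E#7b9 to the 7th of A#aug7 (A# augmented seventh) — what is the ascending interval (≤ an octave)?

minor sixth

E#7b9 has B# as its 5th, and A#aug7 (A# augmented seventh) has G# as its 7th.
From B# to G#: 8 semitones over a sixth = minor.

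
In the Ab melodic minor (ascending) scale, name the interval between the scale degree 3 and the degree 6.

augmented fourth

Spelling the Ab melodic minor (ascending) scale: Ab Bb Cb Db Eb F G.
Scale degree 3 = Cb; 6th degree = F.
Cb up to F is 6 semitones, a half step wider than a perfect fourth, so the interval is augmented.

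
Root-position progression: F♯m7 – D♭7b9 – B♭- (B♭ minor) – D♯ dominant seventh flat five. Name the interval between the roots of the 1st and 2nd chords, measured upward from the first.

d6

The roots are F♯ and D♭.
From F♯ to D♭: 7 semitones over a sixth = diminished.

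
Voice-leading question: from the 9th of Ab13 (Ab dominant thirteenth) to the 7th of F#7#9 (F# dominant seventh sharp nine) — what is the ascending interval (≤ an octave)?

Ab13 (Ab dominant thirteenth) has Bb as its 9th, and F#7#9 (F# dominant seventh sharp nine) has E as its 7th.
From Bb to E: 6 semitones over a fourth = augmented.

augmented 4th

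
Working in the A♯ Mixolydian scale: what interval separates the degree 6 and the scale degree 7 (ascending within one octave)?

Spelling the A♯ Mixolydian scale: A♯ B♯ C𝄪 D♯ E♯ F𝄪 G♯.
That puts F𝄪 below G♯.
2 letter names make it a second; at 1 semitone (a half step narrower than major) the quality is minor.

minor second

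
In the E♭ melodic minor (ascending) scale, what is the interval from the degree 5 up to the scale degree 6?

M2

Spelling the E♭ melodic minor (ascending) scale: E♭ F G♭ A♭ B♭ C D.
So we need the interval from B♭ up to C.
From B♭ to C is 2 semitones, exactly the major second.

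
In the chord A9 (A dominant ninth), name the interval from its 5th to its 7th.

minor 3rd

Spelling the chord: A–C♯–E–G–B.
That puts E below G.
3 letter names make it a third; at 3 semitones (a half step narrower than major) the quality is minor.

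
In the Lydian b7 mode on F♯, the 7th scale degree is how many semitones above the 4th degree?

The scale is F♯ G♯ A♯ B♯ C♯ D♯ E.
B♯ up to E is a diminished fourth — 4 semitones.

4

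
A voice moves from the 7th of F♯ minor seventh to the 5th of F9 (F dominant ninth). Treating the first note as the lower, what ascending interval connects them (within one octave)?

The 7th of F♯ minor seventh is E; the 5th of F9 (F dominant ninth) is C.
E up to C is 8 semitones, a half step narrower than a major sixth, so the interval is minor.

minor sixth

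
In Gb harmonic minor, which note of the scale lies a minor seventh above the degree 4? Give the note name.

Bbb

The scale is Gb Ab Bbb Cb Db Ebb F.
The degree 4 is Cb; a minor seventh above that is Bbb — scale degree 3.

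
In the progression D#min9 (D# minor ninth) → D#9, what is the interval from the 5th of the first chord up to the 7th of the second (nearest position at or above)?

The 5th of D#min9 (D# minor ninth) is A#; the 7th of D#9 is C#.
From A# to C#: 3 semitones over a third = minor.

minor third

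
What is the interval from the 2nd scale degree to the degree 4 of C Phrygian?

major 3rd

Spelling C Phrygian: C Db Eb F G Ab Bb.
So we need the interval from Db up to F.
Counting 3 letters and 4 half steps from Db gives a major third.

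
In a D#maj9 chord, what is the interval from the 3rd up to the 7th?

The chord tones of D# major ninth are D#-F##-A#-C##-E#.
The 3rd is F## and the 7th is C##.
From F## to C## is 7 semitones, exactly the perfect fifth.

perfect fifth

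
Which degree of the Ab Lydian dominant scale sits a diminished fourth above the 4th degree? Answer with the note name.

The scale is Ab Bb C D Eb F Gb.
The 4th degree is D; a diminished fourth above that is Gb — scale degree 7.

Gb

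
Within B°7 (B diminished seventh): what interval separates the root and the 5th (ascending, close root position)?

Bdim7: B, D, F, Ab.
So we need the interval from B up to F.
B up to F is 6 semitones, a half step narrower than a perfect fifth, so the interval is diminished.

diminished fifth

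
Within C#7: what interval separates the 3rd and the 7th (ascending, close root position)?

diminished fifth

The chord tones of C#7 (C# dominant seventh) are C# E# G# B.
The 3rd is E# and the 7th is B.
E# up to B is 6 semitones, a half step narrower than a perfect fifth, so the interval is diminished.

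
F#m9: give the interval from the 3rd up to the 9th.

The chord tones of F#min9 are F#-A-C#-E-G#.
3rd = A; 9th = G#.
Counting 7 letters and 11 half steps from A gives a major seventh.

major seventh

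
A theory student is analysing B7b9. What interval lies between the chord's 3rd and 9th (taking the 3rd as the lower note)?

B7b9 (B dominant seventh flat nine): B D♯ F♯ A C.
That puts D♯ below C.
D♯ up to C is 9 semitones, a whole step narrower than a major seventh, so the interval is diminished.

diminished seventh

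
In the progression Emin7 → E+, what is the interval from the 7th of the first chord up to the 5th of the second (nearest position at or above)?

Emin7 has D as its 7th, and E+ has B♯ as its 5th.
From D to B♯: 10 semitones over a sixth = augmented.

A6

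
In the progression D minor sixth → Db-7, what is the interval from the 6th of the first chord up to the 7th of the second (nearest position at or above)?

D minor sixth has B as its 6th, and Db-7 has Cb as its 7th.
From B to Cb: 0 semitones over a second = diminished.

diminished second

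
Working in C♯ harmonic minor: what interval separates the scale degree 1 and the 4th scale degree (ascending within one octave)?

C♯ harmonic minor: C♯ D♯ E F♯ G♯ A B♯.
That puts C♯ below F♯.
From C♯ to F♯ is 5 semitones, exactly the perfect fourth.

perfect fourth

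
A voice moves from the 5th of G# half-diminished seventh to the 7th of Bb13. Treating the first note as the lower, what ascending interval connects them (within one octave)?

The 5th of G# half-diminished seventh is D; the 7th of Bb13 is Ab.
5 letter names make it a fifth; at 6 semitones (a half step narrower than perfect) the quality is diminished.

diminished fifth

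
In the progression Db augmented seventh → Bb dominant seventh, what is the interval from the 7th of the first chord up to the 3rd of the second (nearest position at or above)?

augmented second

The 7th of Db augmented seventh is Cb; the 3rd of Bb dominant seventh is D.
From Cb to D: 3 semitones over a second = augmented.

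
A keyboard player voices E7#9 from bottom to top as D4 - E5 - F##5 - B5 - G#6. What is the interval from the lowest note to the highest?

The outer voices are D4 and G#6.
D up to G# is 30 semitones, a half step wider than a perfect 18th, so the interval is augmented.

augmented 18th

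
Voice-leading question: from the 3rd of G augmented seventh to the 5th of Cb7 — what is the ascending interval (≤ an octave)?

diminished sixth

The 3rd of G augmented seventh is B; the 5th of Cb7 is Gb.
6 letter names make it a sixth; at 7 semitones (a whole step narrower than major) the quality is diminished.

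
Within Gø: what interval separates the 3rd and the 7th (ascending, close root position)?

perfect 5th

Gø: G Bb Db F.
So we need the interval from Bb up to F.
Bb up to F spans 5 letter names and 7 semitones — a perfect fifth.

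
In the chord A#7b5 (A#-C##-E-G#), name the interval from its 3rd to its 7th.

diminished fifth

That puts C## below G#.
C## up to G# is 6 semitones, a half step narrower than a perfect fifth, so the interval is diminished.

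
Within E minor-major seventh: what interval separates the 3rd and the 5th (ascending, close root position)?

E minor-major seventh is spelled E, G, B, D♯.
So we need the interval from G up to B.
From G to B is 4 semitones, exactly the major third.

M3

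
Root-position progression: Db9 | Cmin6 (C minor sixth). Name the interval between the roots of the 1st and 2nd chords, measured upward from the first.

major 7th

The roots are Db and C.
Counting 7 letters and 11 half steps from Db gives a major seventh.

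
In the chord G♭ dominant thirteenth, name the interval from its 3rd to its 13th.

G♭ dominant thirteenth: G♭, B♭, D♭, F♭, A♭, E♭.
That puts B♭ below E♭.
Counting 11 letters and 17 half steps from B♭ gives a perfect eleventh.

perfect eleventh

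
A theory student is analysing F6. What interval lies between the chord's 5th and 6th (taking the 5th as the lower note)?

major second

The chord tones of F6 are F A C D.
So we need the interval from C up to D.
C up to D spans 2 letter names and 2 semitones — a major second.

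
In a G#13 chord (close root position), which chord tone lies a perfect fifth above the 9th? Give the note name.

E#

The chord tones of G#13 are G#–B#–D#–F#–A#–E#.
The 9th is A#. A perfect fifth above A# is E#.
E# is the chord's 13th.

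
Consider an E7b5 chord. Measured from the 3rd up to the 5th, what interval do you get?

diminished 3rd

The chord tones of E7b5 (E dominant seventh flat five) are E, G#, Bb, D.
That puts G# below Bb.
From G# to Bb: 2 semitones over a third = diminished.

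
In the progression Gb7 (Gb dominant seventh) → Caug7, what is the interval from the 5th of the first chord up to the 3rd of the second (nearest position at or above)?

The 5th of Gb7 (Gb dominant seventh) is Db; the 3rd of Caug7 is E.
Db up to E is 3 semitones, a half step wider than a major second, so the interval is augmented.

augmented second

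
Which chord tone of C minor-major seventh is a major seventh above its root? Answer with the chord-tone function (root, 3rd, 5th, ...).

7th

Cm(maj7) (C minor-major seventh): C Eb G B.
The root is C. A major seventh above C is B.
B is the chord's 7th.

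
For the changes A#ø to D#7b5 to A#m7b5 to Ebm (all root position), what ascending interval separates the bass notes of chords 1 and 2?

The roots are A# and D#.
From A# to D# is 5 semitones, exactly the perfect fourth.

P4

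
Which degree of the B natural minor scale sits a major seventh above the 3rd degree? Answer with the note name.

C#

The scale is B C♯ D E F♯ G A.
The 3rd degree is D; a major seventh above that is C♯ — scale degree 2.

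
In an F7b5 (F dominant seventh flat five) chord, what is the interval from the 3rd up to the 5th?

d3

F7b5 is spelled F-A-Cb-Eb.
That puts A below Cb.
From A to Cb: 2 semitones over a third = diminished.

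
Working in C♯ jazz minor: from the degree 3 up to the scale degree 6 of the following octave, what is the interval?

Spelling C♯ jazz minor: C♯ D♯ E F♯ G♯ A♯ B♯.
The degree 3 is E and the 6th degree (up an octave) is A♯.
11 letter names make it an eleventh; at 18 semitones (a half step wider than perfect) the quality is augmented.

A11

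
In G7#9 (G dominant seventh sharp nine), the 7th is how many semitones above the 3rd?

Spelling the chord: G–B–D–F–A♯.
B to F is a diminished fifth: 6 semitones.

6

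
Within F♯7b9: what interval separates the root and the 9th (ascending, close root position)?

F♯7b9 is spelled F♯–A♯–C♯–E–G.
So we need the interval from F♯ up to G.
F♯ up to G is 13 semitones, a half step narrower than a major ninth, so the interval is minor.

minor ninth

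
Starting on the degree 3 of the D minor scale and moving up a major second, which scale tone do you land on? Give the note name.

The scale is D E F G A Bb C.
The degree 3 is F; a major second above that is G — scale degree 4.

G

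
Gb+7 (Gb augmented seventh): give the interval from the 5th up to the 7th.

Gbaug7: Gb–Bb–D–Fb.
So we need the interval from D up to Fb.
3 letter names make it a third; at 2 semitones (a whole step narrower than major) the quality is diminished.

d3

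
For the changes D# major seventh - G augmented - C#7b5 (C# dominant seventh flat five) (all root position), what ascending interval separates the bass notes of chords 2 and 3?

The roots are G and C#.
G up to C# is 6 semitones, a half step wider than a perfect fourth, so the interval is augmented.

augmented fourth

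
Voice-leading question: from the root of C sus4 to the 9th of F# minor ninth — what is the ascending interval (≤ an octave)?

The root of C sus4 is C; the 9th of F# minor ninth is G#.
C up to G# is 8 semitones, a half step wider than a perfect fifth, so the interval is augmented.

augmented 5th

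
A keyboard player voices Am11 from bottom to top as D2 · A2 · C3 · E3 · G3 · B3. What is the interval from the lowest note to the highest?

M13

The outer voices are D2 and B3.
From D to B is 21 semitones, exactly the major thirteenth.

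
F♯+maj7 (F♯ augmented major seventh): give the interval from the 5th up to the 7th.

minor third

F♯maj7#5: F♯ A♯ C𝄪 E♯.
5th = C𝄪; 7th = E♯.
3 letter names make it a third; at 3 semitones (a half step narrower than major) the quality is minor.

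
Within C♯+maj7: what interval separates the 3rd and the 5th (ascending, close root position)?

major 3rd

The chord tones of C♯+maj7 are C♯, E♯, G𝄪, B♯.
That puts E♯ below G𝄪.
E♯ up to G𝄪 spans 3 letter names and 4 semitones — a major third.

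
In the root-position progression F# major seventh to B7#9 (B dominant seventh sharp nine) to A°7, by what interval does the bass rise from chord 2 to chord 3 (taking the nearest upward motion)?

minor seventh

The roots are B and A.
From B to A: 10 semitones over a seventh = minor.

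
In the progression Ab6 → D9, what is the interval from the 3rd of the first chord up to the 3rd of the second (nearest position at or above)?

The 3rd of Ab6 is C; the 3rd of D9 is F#.
From C to F#: 6 semitones over a fourth = augmented.

augmented fourth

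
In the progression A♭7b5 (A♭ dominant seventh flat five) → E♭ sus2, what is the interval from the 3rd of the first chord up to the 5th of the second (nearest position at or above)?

minor 7th

A♭7b5 (A♭ dominant seventh flat five) has C as its 3rd, and E♭ sus2 has B♭ as its 5th.
C up to B♭ is 10 semitones, a half step narrower than a major seventh, so the interval is minor.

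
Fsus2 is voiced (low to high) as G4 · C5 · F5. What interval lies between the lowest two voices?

Those voices are G4 and C5.
Counting 4 letters and 5 half steps from G gives a perfect fourth.

perfect 4th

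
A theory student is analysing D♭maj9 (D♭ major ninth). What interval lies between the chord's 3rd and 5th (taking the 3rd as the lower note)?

minor third

D♭maj9 is spelled D♭ F A♭ C E♭.
The 3rd is F and the 5th is A♭.
F up to A♭ is 3 semitones, a half step narrower than a major third, so the interval is minor.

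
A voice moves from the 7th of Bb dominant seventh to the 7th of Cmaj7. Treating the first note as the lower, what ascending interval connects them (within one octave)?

The 7th of Bb dominant seventh is Ab; the 7th of Cmaj7 is B.
2 letter names make it a second; at 3 semitones (a half step wider than major) the quality is augmented.

augmented second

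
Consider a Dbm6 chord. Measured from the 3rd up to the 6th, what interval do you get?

augmented fourth

Spelling the chord: Db–Fb–Ab–Bb.
The 3rd is Fb and the 6th is Bb.
Fb up to Bb is 6 semitones, a half step wider than a perfect fourth, so the interval is augmented.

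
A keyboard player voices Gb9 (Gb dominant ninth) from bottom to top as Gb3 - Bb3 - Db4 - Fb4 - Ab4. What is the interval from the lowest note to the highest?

The outer voices are Gb3 and Ab4.
Gb up to Ab spans 9 letter names and 14 semitones — a major ninth.

M9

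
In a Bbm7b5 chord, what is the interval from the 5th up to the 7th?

Bbø: Bb Db Fb Ab.
That puts Fb below Ab.
Counting 3 letters and 4 half steps from Fb gives a major third.

major 3rd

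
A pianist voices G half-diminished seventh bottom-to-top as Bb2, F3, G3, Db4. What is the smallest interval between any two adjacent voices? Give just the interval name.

major second

Adjacent intervals: Bb2→F3 = perfect fifth; F3→G3 = major second; G3→Db4 = diminished fifth.
The smallest is F3 to G3, a major second (2 semitones).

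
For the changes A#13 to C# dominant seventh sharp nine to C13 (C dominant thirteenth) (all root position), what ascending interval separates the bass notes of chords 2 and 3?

diminished octave

The roots are C# and C.
C# up to C is 11 semitones, a half step narrower than a perfect octave, so the interval is diminished.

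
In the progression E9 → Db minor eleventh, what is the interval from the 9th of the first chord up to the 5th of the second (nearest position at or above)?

The 9th of E9 is F#; the 5th of Db minor eleventh is Ab.
3 letter names make it a third; at 2 semitones (a whole step narrower than major) the quality is diminished.

diminished third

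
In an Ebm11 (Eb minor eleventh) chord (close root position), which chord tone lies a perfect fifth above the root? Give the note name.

Ebm11: Eb Gb Bb Db F Ab.
The root is Eb. A perfect fifth above Eb is Bb.
Bb is the chord's 5th.

Bb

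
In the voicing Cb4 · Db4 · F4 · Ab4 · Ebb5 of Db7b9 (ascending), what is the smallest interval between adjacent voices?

Adjacent intervals: Cb4→Db4 = major second; Db4→F4 = major third; F4→Ab4 = minor third; Ab4→Ebb5 = diminished fifth.
The smallest is Cb4 to Db4, a major second (2 semitones).

major 2nd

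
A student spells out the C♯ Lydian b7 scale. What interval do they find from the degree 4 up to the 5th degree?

minor second

C♯ lydian dominant: C♯ D♯ E♯ F𝄪 G♯ A♯ B.
That puts F𝄪 below G♯.
F𝄪 up to G♯ is 1 semitone, a half step narrower than a major second, so the interval is minor.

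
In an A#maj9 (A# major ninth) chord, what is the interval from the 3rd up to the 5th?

Spelling the chord: A#–C##–E#–G##–B#.
3rd = C##; 5th = E#.
3 letter names make it a third; at 3 semitones (a half step narrower than major) the quality is minor.

minor third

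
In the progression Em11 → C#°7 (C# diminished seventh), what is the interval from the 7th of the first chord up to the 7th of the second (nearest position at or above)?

The 7th of Em11 is D; the 7th of C#°7 (C# diminished seventh) is Bb.
D up to Bb is 8 semitones, a half step narrower than a major sixth, so the interval is minor.

minor 6th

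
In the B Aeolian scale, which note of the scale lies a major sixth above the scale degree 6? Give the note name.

E

The scale is B C# D E F# G A.
The scale degree 6 is G; a major sixth above that is E — scale degree 4.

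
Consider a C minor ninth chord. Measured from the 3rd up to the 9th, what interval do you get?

The chord tones of Cmin9 (C minor ninth) are C-E♭-G-B♭-D.
3rd = E♭; 9th = D.
E♭ up to D spans 7 letter names and 11 semitones — a major seventh.

major seventh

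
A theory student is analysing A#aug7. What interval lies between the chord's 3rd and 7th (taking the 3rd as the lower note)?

diminished 5th

Spelling the chord: A# C## E## G#.
That puts C## below G#.
C## up to G# is 6 semitones, a half step narrower than a perfect fifth, so the interval is diminished.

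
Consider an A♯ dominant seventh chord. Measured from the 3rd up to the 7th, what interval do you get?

diminished fifth

The chord tones of A♯ dominant seventh are A♯–C𝄪–E♯–G♯.
3rd = C𝄪; 7th = G♯.
C𝄪 up to G♯ is 6 semitones, a half step narrower than a perfect fifth, so the interval is diminished.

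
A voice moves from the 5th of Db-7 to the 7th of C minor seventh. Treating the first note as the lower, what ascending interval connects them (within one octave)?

Db-7 has Ab as its 5th, and C minor seventh has Bb as its 7th.
Ab up to Bb spans 2 letter names and 2 semitones — a major second.

major second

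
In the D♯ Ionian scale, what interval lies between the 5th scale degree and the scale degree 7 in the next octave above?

M10

The scale runs D♯ E♯ F𝄪 G♯ A♯ B♯ C𝄪.
So we need the interval from A♯ up to C𝄪.
From A♯ to C𝄪 is 16 semitones, exactly the major tenth.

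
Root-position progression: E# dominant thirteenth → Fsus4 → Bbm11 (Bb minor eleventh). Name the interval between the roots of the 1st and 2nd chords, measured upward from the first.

diminished 2nd

The roots are E# and F.
E# up to F is 0 semitones, a whole step narrower than a major second, so the interval is diminished.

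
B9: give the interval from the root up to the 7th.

minor seventh

B dominant ninth: B D♯ F♯ A C♯.
So we need the interval from B up to A.
B up to A is 10 semitones, a half step narrower than a major seventh, so the interval is minor.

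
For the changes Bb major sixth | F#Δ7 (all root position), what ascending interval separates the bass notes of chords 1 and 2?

augmented 5th

The roots are Bb and F#.
5 letter names make it a fifth; at 8 semitones (a half step wider than perfect) the quality is augmented.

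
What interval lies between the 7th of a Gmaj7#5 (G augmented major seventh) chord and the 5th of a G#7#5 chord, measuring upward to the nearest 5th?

The 7th of Gmaj7#5 (G augmented major seventh) is F#; the 5th of G#7#5 is D##.
6 letter names make it a sixth; at 10 semitones (a half step wider than major) the quality is augmented.

A6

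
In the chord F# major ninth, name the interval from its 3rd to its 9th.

minor seventh

F# major ninth: F#, A#, C#, E#, G#.
That puts A# below G#.
A# up to G# is 10 semitones, a half step narrower than a major seventh, so the interval is minor.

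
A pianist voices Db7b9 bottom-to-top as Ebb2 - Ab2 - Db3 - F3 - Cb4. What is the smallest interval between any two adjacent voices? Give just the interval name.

Adjacent intervals: Ebb2→Ab2 = augmented fourth; Ab2→Db3 = perfect fourth; Db3→F3 = major third; F3→Cb4 = diminished fifth.
The smallest is Db3 to F3, a major third (4 semitones).

M3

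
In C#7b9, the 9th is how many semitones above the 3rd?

9

C#7b9 is spelled C#, E#, G#, B, D.
E# to D is a diminished seventh: 9 semitones.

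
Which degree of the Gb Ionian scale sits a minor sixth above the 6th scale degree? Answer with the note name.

Cb

The scale is Gb Ab Bb Cb Db Eb F.
The 6th scale degree is Eb; a minor sixth above that is Cb — scale degree 4.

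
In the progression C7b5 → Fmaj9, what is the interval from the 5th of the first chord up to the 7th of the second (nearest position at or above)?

C7b5 has G♭ as its 5th, and Fmaj9 has E as its 7th.
G♭ up to E is 10 semitones, a half step wider than a major sixth, so the interval is augmented.

augmented sixth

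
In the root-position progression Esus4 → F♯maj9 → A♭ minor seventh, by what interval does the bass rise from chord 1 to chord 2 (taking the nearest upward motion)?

The roots are E and F♯.
E up to F♯ spans 2 letter names and 2 semitones — a major second.

M2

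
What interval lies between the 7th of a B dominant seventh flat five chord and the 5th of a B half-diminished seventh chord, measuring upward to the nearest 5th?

minor 6th

The 7th of B dominant seventh flat five is A; the 5th of B half-diminished seventh is F.
A up to F is 8 semitones, a half step narrower than a major sixth, so the interval is minor.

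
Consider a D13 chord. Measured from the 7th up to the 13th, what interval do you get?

D13 (D dominant thirteenth): D F# A C E B.
The 7th is C and the 13th is B.
Counting 7 letters and 11 half steps from C gives a major seventh.

major seventh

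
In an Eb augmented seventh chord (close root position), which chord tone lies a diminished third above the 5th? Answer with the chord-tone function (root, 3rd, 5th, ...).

7th

Ebaug7 (Eb augmented seventh): Eb, G, B, Db.
The 5th is B. A diminished third above B is Db.
Db is the chord's 7th.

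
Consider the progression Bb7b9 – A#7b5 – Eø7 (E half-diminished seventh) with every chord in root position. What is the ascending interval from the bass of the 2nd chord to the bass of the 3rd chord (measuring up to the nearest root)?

The roots are A# and E.
5 letter names make it a fifth; at 6 semitones (a half step narrower than perfect) the quality is diminished.

diminished 5th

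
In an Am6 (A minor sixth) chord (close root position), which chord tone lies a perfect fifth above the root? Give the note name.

E

Am6 is spelled A, C, E, F#.
The root is A. A perfect fifth above A is E.
E is the chord's 5th.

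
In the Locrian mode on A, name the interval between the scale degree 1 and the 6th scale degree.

The scale runs A B♭ C D E♭ F G.
Scale degree 1 = A; scale degree 6 = F.
A up to F is 8 semitones, a half step narrower than a major sixth, so the interval is minor.

m6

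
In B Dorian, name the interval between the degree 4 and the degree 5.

B dorian: B C# D E F# G# A.
So we need the interval from E up to F#.
From E to F# is 2 semitones, exactly the major second.

major second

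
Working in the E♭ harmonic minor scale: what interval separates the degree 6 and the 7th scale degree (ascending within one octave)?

E♭ harmonic minor: E♭ F G♭ A♭ B♭ C♭ D.
So we need the interval from C♭ up to D.
C♭ up to D is 3 semitones, a half step wider than a major second, so the interval is augmented.

augmented second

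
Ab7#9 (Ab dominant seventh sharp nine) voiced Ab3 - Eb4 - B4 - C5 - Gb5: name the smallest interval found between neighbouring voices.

Adjacent intervals: Ab3→Eb4 = perfect fifth; Eb4→B4 = augmented fifth; B4→C5 = minor second; C5→Gb5 = diminished fifth.
The smallest is B4 to C5, a minor second (1 semitone).

minor second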